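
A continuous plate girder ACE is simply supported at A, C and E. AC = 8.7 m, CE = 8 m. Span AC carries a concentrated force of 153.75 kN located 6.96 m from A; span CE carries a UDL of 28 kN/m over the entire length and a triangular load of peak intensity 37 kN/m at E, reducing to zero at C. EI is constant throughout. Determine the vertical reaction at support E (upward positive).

R_E = 176.4 kN

Insert a hinge at C; M_C is the redundant, and each span becomes simply supported.
End slopes at the hinge C, treating each span as simply supported:
  span AC: point load 153.75 at a = 6.96: Pab(L + a)/(6LEI) = 558.6/EI
  span CE: UDL 28: wL³/(24EI) = 597.3/EI
  span CE: triangular load, peak 37: 7w₀L³/(360EI) = 368.4/EI
  relative rotation θ_0 = (558.6 + 965.7)/EI = 1524/EI
A unit hogging moment at C produces rotation L₁/(3EI) + L₂/(3EI) = 5.567/EI.
Compatibility: M_C·(L₁+L₂)/(3EI) = θ_0, giving M_C = 273.8 kN·m (hogging).
Span CE, ΣM about E: R_C^{CE}·8 = 1291 + 273.8, so R_C^{CE} = 195.6 kN and R_E = 372 − 195.6 = 176.4 kN.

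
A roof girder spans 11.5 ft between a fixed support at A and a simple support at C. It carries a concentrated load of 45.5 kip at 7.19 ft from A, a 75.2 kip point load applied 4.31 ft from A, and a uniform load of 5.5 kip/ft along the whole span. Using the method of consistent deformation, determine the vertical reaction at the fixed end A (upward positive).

Remove the prop at C; the released (primary) structure is a cantilever built in at A.
Deflection at C on the released cantilever, summing each load's contribution:
  point load 45.5 at a = 7.19: Pa²(3L − a)/(6EI) = 10706/EI
  point load 75.2 at a = 4.31: Pa²(3L − a)/(6EI) = 7029/EI
  UDL 5.5: wL⁴/(8EI) = 12024/EI
  δ_0 = 29760/EI
Flexibility coefficient — unit upward force at C: δ_{CC} = L³/(3EI) = 507/EI.
The prop prevents deflection at C: R_C = δ_0/δ_{CC} = 29760/507 = 58.7 kip.
Vertical equilibrium: R_A = ΣP − R_C = 183.9 − 58.7 = 125.2 kip.

R_A = 125.2 kip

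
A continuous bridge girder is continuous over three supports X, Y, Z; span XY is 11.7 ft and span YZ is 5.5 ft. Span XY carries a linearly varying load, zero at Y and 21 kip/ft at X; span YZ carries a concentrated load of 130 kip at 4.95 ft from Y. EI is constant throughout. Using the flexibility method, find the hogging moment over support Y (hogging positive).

Release continuity at Y by inserting a hinge; the redundant is the internal moment M_Y. The primary structure is two simply-supported spans XY and YZ.
Discontinuity in slope at Y on the released structure — sum the simple-span end rotations:
  span XY: triangular load, peak 21: 7w₀L³/(360EI) = 654/EI
  span YZ: point load 130 at a = 4.95: Pab(L + b)/(6LEI) = 64.89/EI
  relative rotation θ_0 = (654 + 64.89)/EI = 718.9/EI
A unit hogging moment at Y produces rotation L₁/(3EI) + L₂/(3EI) = 5.733/EI.
Compatibility: M_Y·(L₁+L₂)/(3EI) = θ_0, giving M_Y = 125.4 kip·ft (hogging).

M_Y = 125.4 kip·ft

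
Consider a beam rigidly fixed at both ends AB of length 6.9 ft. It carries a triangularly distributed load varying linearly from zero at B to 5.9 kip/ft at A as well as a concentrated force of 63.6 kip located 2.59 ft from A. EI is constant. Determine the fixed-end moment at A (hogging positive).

M_A = 78.32 kip·ft

Take the two fixed-end moments M_A, M_B as redundants; the released structure is the simple span AB.
On the primary (simply-supported) span, the end slopes from the loading are:
  at A: triangular load, peak 5.9: w₀L³/(45EI) = 43.07/EI
  at B: triangular load, peak 5.9: 7w₀L³/(360EI) = 37.69/EI
  at A: point load 63.6 at a = 2.59: Pab(L + b)/(6LEI) = 192.2/EI
  at B: point load 63.6 at a = 2.59: Pab(L + a)/(6LEI) = 162.7/EI
  θ_A0 = 235.3/EI,  θ_B0 = 200.4/EI
Flexibility coefficients: a unit moment at one end gives L/(3EI) there and L/(6EI) at the far end, so f₁₁ = f₂₂ = 2.3/EI and f₁₂ = f₂₁ = 1.15/EI.
Compatibility — zero rotation at each built-in end:
  2.3 M_A + 1.15 M_B = 235.3
  1.15 M_A + 2.3 M_B = 200.4
Solving the pair gives M_A = 78.32 kip·ft and M_B = 47.99 kip·ft (hogging).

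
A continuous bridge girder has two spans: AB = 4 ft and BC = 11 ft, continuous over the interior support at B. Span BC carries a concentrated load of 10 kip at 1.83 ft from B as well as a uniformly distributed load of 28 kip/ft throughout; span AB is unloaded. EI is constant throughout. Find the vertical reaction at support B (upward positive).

Insert a hinge at B; M_B is the redundant, and each span becomes simply supported.
End slopes at the hinge B, treating each span as simply supported:
  span BC: point load 10 at a = 1.83: Pab(L + b)/(6LEI) = 51.28/EI
  span BC: UDL 28: wL³/(24EI) = 1553/EI
  relative rotation θ_0 = (0 + 1604)/EI = 1604/EI
A unit hogging moment at B produces rotation L₁/(3EI) + L₂/(3EI) = 5/EI.
Slope continuity at B: θ_0 = M_B·5/EI, so M_B = 1604/5 = 320.8 kip·ft (hogging).
Span AB, ΣM about A with M_B applied at B: R_B^{AB}·4 = 0 + 320.8, so R_B^{AB} = 80.21 kip and R_A = 0 − 80.21 = -80.21 kip.
Span BC, ΣM about C: R_B^{BC}·11 = 1786 + 320.8, so R_B^{BC} = 191.5 kip and R_C = 318 − 191.5 = 126.5 kip.
R_B = 80.21 + 191.5 = 271.7 kip.

R_B = 271.7 kip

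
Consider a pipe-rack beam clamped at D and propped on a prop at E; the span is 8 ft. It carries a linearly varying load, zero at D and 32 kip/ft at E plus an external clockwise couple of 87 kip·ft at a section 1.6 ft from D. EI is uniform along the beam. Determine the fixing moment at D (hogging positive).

Remove the prop at E; the released (primary) structure is a cantilever built in at D.
Deflection at E on the released cantilever, summing each load's contribution:
  triangular load, peak 32 at the free end: 11w₀L⁴/(120EI) = 12015/EI
  clockwise couple 87 at a = 1.6: M₀a(2L − a)/(2EI) = 1002/EI
  δ_0 = 13017/EI
Tip deflection under a unit load at E: L³/(3EI) = 170.7/EI.
The prop prevents deflection at E: R_E = δ_0/δ_{EE} = 13017/170.7 = 76.27 kip.
Moment equilibrium about D: M_D = Σ(load moments about D) − R_E·L = 769.7 − 76.27×8 = 159.5 kip·ft.

M_D = 159.5 kip·ft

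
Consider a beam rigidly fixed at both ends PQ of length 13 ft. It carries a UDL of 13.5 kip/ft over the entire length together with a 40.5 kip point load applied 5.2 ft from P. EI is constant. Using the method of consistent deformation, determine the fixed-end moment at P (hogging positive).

Release both end moments; the primary structure is a simply-supported span PQ with redundants M_P and M_Q.
End rotations of the released simple span under the applied load (×1/EI):
  at P: UDL 13.5: wL³/(24EI) = 1236/EI
  at Q: UDL 13.5: wL³/(24EI) = 1236/EI
  at P: point load 40.5 at a = 5.2: Pab(L + b)/(6LEI) = 438/EI
  at Q: point load 40.5 at a = 5.2: Pab(L + a)/(6LEI) = 383.3/EI
  θ_P0 = 1674/EI,  θ_Q0 = 1619/EI
Flexibility coefficients: a unit moment at one end gives L/(3EI) there and L/(6EI) at the far end, so f₁₁ = f₂₂ = 4.333/EI and f₁₂ = f₂₁ = 2.167/EI.
Compatibility — zero rotation at each built-in end:
  4.333 M_P + 2.167 M_Q = 1674
  2.167 M_P + 4.333 M_Q = 1619
Solving the pair gives M_P = 265.9 kip·ft and M_Q = 240.7 kip·ft (hogging).

M_P = 265.9 kip·ft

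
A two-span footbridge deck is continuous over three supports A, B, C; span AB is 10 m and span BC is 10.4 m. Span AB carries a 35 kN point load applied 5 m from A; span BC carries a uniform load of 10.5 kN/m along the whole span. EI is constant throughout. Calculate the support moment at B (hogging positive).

M_B = 104.5 kN·m

Take M_B as the redundant. Released structure: two simple spans AB and BC with a hinge at B.
Rotations at B on the released spans (each span's end-slope, ×1/EI):
  span AB: point load 35 at a = 5: Pab(L + a)/(6LEI) = 218.8/EI
  span BC: UDL 10.5: wL³/(24EI) = 492.1/EI
  relative rotation θ_0 = (218.8 + 492.1)/EI = 710.9/EI
A unit hogging moment at B produces rotation L₁/(3EI) + L₂/(3EI) = 6.8/EI.
Compatibility: M_B·(L₁+L₂)/(3EI) = θ_0, giving M_B = 104.5 kN·m (hogging).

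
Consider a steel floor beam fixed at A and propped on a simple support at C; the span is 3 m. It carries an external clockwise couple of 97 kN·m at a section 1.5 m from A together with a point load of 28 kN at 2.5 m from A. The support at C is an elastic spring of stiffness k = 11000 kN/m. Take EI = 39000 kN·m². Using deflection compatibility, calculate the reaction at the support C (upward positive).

Remove the prop at C; the released (primary) structure is a cantilever built in at A.
Downward deflection at the released point C due to the loads:
  clockwise couple 97 at a = 1.5: M₀a(2L − a)/(2EI) = 327.4/EI
  point load 28 at a = 2.5: Pa²(3L − a)/(6EI) = 189.6/EI
  δ_0 = 517/EI
Flexibility coefficient — unit upward force at C: δ_{CC} = L³/(3EI) = 9/EI.
With EI = 39000 kN·m²: δ_0 = 0.013255 m and δ_{CC} = 0.000231 m/kN.
Compatibility — the spring shortens by R_C/k under the reaction it provides: δ_0 − R_C·δ_{CC} = R_C/k. With 1/k = 0.000091 m/kN, R_C = δ_0 / (δ_{CC} + 1/k) = 0.013255 / (0.000231 + 0.000091) = 41.21 kN.

R_C = 41.21 kN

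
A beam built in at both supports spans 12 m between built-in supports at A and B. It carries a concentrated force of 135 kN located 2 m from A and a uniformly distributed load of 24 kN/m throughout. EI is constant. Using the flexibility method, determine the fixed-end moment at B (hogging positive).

M_B = 325.5 kN·m

Release both end moments; the primary structure is a simply-supported span AB with redundants M_A and M_B.
On the primary (simply-supported) span, the end slopes from the loading are:
  at A: point load 135 at a = 2: Pab(L + b)/(6LEI) = 825/EI
  at B: point load 135 at a = 2: Pab(L + a)/(6LEI) = 525/EI
  at A: UDL 24: wL³/(24EI) = 1728/EI
  at B: UDL 24: wL³/(24EI) = 1728/EI
  θ_A0 = 2553/EI,  θ_B0 = 2253/EI
Flexibility coefficients: a unit moment at one end gives L/(3EI) there and L/(6EI) at the far end, so f₁₁ = f₂₂ = 4/EI and f₁₂ = f₂₁ = 2/EI.
Compatibility — zero rotation at each built-in end:
  4 M_A + 2 M_B = 2553
  2 M_A + 4 M_B = 2253
Solving the pair gives M_A = 475.5 kN·m and M_B = 325.5 kN·m (hogging).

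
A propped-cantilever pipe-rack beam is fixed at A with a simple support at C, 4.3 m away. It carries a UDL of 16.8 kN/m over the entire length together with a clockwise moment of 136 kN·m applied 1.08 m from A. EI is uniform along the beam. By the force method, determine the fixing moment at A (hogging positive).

Release the roller at C. Primary structure: cantilever fixed at A.
Deflection at C on the released cantilever, summing each load's contribution:
  UDL 16.8: wL⁴/(8EI) = 717.9/EI
  clockwise couple 136 at a = 1.08: M₀a(2L − a)/(2EI) = 552.3/EI
  δ_0 = 1270/EI
Flexibility coefficient — unit upward force at C: δ_{CC} = L³/(3EI) = 26.5/EI.
The prop prevents deflection at C: R_C = δ_0/δ_{CC} = 1270/26.5 = 47.93 kN.
Moment equilibrium about A: M_A = Σ(load moments about A) − R_C·L = 291.3 − 47.93×4.3 = 85.22 kN·m.

M_A = 85.22 kN·m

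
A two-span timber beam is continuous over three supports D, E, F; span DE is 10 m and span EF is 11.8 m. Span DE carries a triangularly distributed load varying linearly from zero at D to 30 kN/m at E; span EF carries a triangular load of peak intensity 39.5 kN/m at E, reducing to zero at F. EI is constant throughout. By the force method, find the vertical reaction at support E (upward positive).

Insert a hinge at E; M_E is the redundant, and each span becomes simply supported.
End slopes at the hinge E, treating each span as simply supported:
  span DE: triangular load, peak 30: w₀L³/(45EI) = 666.7/EI
  span EF: triangular load, peak 39.5: w₀L³/(45EI) = 1442/EI
  relative rotation θ_0 = (666.7 + 1442)/EI = 2109/EI
A unit hogging moment at E produces rotation L₁/(3EI) + L₂/(3EI) = 7.267/EI.
Slope continuity at E: θ_0 = M_E·7.267/EI, so M_E = 2109/7.267 = 290.2 kN·m (hogging).
Span DE, ΣM about D with M_E applied at E: R_E^{DE}·10 = 1000 + 290.2, so R_E^{DE} = 129 kN and R_D = 150 − 129 = 20.98 kN.
Span EF, ΣM about F: R_E^{EF}·11.8 = 1833 + 290.2, so R_E^{EF} = 180 kN and R_F = 233.1 − 180 = 53.09 kN.
R_E = 129 + 180 = 309 kN.

R_E = 309 kN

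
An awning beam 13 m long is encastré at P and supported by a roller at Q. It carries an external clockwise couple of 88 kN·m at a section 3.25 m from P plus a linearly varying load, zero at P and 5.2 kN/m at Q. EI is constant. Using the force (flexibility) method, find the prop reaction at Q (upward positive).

R_Q = 23.03 kN

Choose R_Q as the redundant. The primary structure is the cantilever fixed at P.
Free-end deflection of the primary structure under the applied loading (downward +):
  clockwise couple 88 at a = 3.25: M₀a(2L − a)/(2EI) = 3253/EI
  triangular load, peak 5.2 at the free end: 11w₀L⁴/(120EI) = 13614/EI
  δ_0 = 16867/EI
Tip deflection under a unit load at Q: L³/(3EI) = 732.3/EI.
Compatibility at Q: δ_0 − R_Q·δ_{QQ} = 0, so R_Q = 16867/732.3 = 23.03 kN.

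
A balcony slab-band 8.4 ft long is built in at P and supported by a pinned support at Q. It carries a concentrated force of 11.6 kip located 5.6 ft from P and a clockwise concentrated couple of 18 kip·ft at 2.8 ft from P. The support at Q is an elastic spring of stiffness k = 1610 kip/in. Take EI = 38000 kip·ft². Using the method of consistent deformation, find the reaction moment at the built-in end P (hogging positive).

Choose R_Q as the redundant. The primary structure is the cantilever fixed at P.
Primary-structure tip deflection at Q by superposition:
  point load 11.6 at a = 5.6: Pa²(3L − a)/(6EI) = 1188/EI
  clockwise couple 18 at a = 2.8: M₀a(2L − a)/(2EI) = 352.8/EI
  δ_0 = 1541/EI
Flexibility coefficient — unit upward force at Q: δ_{QQ} = L³/(3EI) = 197.6/EI.
With EI = 38000 kip·ft²: δ_0 = 0.040556 ft and δ_{QQ} = 0.005199 ft/kip.
Compatibility — the spring shortens by R_Q/k under the reaction it provides: δ_0 − R_Q·δ_{QQ} = R_Q/k. With 1/k = 1/(1610×12) ft/kip = 0.000052 ft/kip, R_Q = δ_0 / (δ_{QQ} + 1/k) = 0.040556 / (0.005199 + 0.000052) = 7.724 kip.
Moment equilibrium about P: M_P = Σ(load moments about P) − R_Q·L = 82.96 − 7.724×8.4 = 18.08 kip·ft.

M_P = 18.08 kip·ft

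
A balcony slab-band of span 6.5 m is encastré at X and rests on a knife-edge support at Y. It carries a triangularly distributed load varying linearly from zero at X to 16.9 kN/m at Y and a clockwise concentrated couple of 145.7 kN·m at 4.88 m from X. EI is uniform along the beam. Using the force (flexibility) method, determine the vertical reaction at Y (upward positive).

Choose R_Y as the redundant. The primary structure is the cantilever fixed at X.
Deflection at Y on the released cantilever, summing each load's contribution:
  triangular load, peak 16.9 at the free end: 11w₀L⁴/(120EI) = 2765/EI
  clockwise couple 145.7 at a = 4.88: M₀a(2L − a)/(2EI) = 2887/EI
  δ_0 = 5652/EI
Flexibility coefficient — unit upward force at Y: δ_{YY} = L³/(3EI) = 91.54/EI.
Compatibility at Y: δ_0 − R_Y·δ_{YY} = 0, so R_Y = 5652/91.54 = 61.74 kN.

R_Y = 61.74 kN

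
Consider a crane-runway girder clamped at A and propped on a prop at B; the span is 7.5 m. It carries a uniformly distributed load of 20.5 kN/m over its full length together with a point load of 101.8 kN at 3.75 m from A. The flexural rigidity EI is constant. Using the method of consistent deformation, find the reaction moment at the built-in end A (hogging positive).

M_A = 287.3 kN·m

Release the roller at B. Primary structure: cantilever fixed at A.
Primary-structure tip deflection at B by superposition:
  UDL 20.5: wL⁴/(8EI) = 8108/EI
  point load 101.8 at a = 3.75: Pa²(3L − a)/(6EI) = 4474/EI
  δ_0 = 12582/EI
Tip deflection under a unit load at B: L³/(3EI) = 140.6/EI.
Compatibility at B: δ_0 − R_B·δ_{BB} = 0, so R_B = 12582/140.6 = 89.47 kN.
Moment equilibrium about A: M_A = Σ(load moments about A) − R_B·L = 958.3 − 89.47×7.5 = 287.3 kN·m.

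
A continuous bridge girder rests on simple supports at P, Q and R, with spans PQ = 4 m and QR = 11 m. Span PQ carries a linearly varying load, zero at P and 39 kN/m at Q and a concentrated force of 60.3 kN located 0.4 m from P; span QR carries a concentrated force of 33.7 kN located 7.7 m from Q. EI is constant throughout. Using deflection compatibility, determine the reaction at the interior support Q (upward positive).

R_Q = 85.66 kN

Take M_Q as the redundant. Released structure: two simple spans PQ and QR with a hinge at Q.
Rotations at Q on the released spans (each span's end-slope, ×1/EI):
  span PQ: triangular load, peak 39: w₀L³/(45EI) = 55.47/EI
  span PQ: point load 60.3 at a = 0.4: Pab(L + a)/(6LEI) = 15.92/EI
  span QR: point load 33.7 at a = 7.7: Pab(L + b)/(6LEI) = 185.5/EI
  relative rotation θ_0 = (71.39 + 185.5)/EI = 256.9/EI
A unit hogging moment at Q produces rotation L₁/(3EI) + L₂/(3EI) = 5/EI.
Compatibility: M_Q·(L₁+L₂)/(3EI) = θ_0, giving M_Q = 51.38 kN·m (hogging).
Span PQ, ΣM about P with M_Q applied at Q: R_Q^{PQ}·4 = 232.1 + 51.38, so R_Q^{PQ} = 70.88 kN and R_P = 138.3 − 70.88 = 67.42 kN.
Span QR, ΣM about R: R_Q^{QR}·11 = 111.2 + 51.38, so R_Q^{QR} = 14.78 kN and R_R = 33.7 − 14.78 = 18.92 kN.
R_Q = 70.88 + 14.78 = 85.66 kN.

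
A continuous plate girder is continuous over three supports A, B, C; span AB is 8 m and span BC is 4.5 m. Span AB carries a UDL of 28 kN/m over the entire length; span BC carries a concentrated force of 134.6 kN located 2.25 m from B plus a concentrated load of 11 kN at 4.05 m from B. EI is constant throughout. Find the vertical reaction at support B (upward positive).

R_B = 244.7 kN

Release continuity at B by inserting a hinge; the redundant is the internal moment M_B. The primary structure is two simply-supported spans AB and BC.
End slopes at the hinge B, treating each span as simply supported:
  span AB: UDL 28: wL³/(24EI) = 597.3/EI
  span BC: point load 134.6 at a = 2.25: Pab(L + b)/(6LEI) = 170.4/EI
  span BC: point load 11 at a = 4.05: Pab(L + b)/(6LEI) = 3.675/EI
  relative rotation θ_0 = (597.3 + 174)/EI = 771.4/EI
A unit hogging moment at B produces rotation L₁/(3EI) + L₂/(3EI) = 4.167/EI.
Slope continuity at B: θ_0 = M_B·4.167/EI, so M_B = 771.4/4.167 = 185.1 kN·m (hogging).
Span AB, ΣM about A with M_B applied at B: R_B^{AB}·8 = 896 + 185.1, so R_B^{AB} = 135.1 kN and R_A = 224 − 135.1 = 88.86 kN.
Span BC, ΣM about C: R_B^{BC}·4.5 = 307.8 + 185.1, so R_B^{BC} = 109.5 kN and R_C = 145.6 − 109.5 = 36.06 kN.
R_B = 135.1 + 109.5 = 244.7 kN.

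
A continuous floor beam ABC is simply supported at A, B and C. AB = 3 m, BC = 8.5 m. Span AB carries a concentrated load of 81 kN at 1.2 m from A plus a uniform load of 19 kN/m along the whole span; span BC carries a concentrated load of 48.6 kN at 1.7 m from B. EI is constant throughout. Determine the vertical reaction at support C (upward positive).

R_C = 2.638 kN

Insert a hinge at B; M_B is the redundant, and each span becomes simply supported.
Discontinuity in slope at B on the released structure — sum the simple-span end rotations:
  span AB: point load 81 at a = 1.2: Pab(L + a)/(6LEI) = 40.82/EI
  span AB: UDL 19: wL³/(24EI) = 21.38/EI
  span BC: point load 48.6 at a = 1.7: Pab(L + b)/(6LEI) = 168.5/EI
  relative rotation θ_0 = (62.2 + 168.5)/EI = 230.7/EI
A unit hogging moment at B produces rotation L₁/(3EI) + L₂/(3EI) = 3.833/EI.
Compatibility: M_B·(L₁+L₂)/(3EI) = θ_0, giving M_B = 60.19 kN·m (hogging).
Span BC, ΣM about C: R_B^{BC}·8.5 = 330.5 + 60.19, so R_B^{BC} = 45.96 kN and R_C = 48.6 − 45.96 = 2.638 kN.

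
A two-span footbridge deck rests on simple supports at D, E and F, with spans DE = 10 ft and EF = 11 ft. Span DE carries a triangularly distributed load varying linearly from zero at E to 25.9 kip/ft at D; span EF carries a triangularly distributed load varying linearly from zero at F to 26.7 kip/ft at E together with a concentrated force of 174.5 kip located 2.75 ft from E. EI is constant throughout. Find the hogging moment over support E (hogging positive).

M_E = 349.7 kip·ft

Insert a hinge at E; M_E is the redundant, and each span becomes simply supported.
Discontinuity in slope at E on the released structure — sum the simple-span end rotations:
  span DE: triangular load, peak 25.9: 7w₀L³/(360EI) = 503.6/EI
  span EF: triangular load, peak 26.7: w₀L³/(45EI) = 789.7/EI
  span EF: point load 174.5 at a = 2.75: Pab(L + b)/(6LEI) = 1155/EI
  relative rotation θ_0 = (503.6 + 1944)/EI = 2448/EI
A unit hogging moment at E produces rotation L₁/(3EI) + L₂/(3EI) = 7/EI.
Slope continuity at E: θ_0 = M_E·7/EI, so M_E = 2448/7 = 349.7 kip·ft (hogging).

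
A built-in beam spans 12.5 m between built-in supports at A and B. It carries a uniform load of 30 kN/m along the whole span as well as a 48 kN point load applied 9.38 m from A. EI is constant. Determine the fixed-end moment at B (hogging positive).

Release both end moments; the primary structure is a simply-supported span AB with redundants M_A and M_B.
Simple-span end rotations at A and B under the given loads:
  at A: UDL 30: wL³/(24EI) = 2441/EI
  at B: UDL 30: wL³/(24EI) = 2441/EI
  at A: point load 48 at a = 9.38: Pab(L + b)/(6LEI) = 292.6/EI
  at B: point load 48 at a = 9.38: Pab(L + a)/(6LEI) = 409.8/EI
  θ_A0 = 2734/EI,  θ_B0 = 2851/EI
Flexibility coefficients: a unit moment at one end gives L/(3EI) there and L/(6EI) at the far end, so f₁₁ = f₂₂ = 4.167/EI and f₁₂ = f₂₁ = 2.083/EI.
Compatibility — zero rotation at each built-in end:
  4.167 M_A + 2.083 M_B = 2734
  2.083 M_A + 4.167 M_B = 2851
Solving the pair gives M_A = 418.7 kN·m and M_B = 475 kN·m (hogging).

M_B = 475 kN·m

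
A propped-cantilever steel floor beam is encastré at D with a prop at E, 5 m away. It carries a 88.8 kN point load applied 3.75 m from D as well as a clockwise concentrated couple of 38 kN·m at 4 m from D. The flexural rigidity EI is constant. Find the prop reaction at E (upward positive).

Take the reaction at E as the redundant and release it; the primary structure is a cantilever fixed at D.
Deflection at E on the released cantilever, summing each load's contribution:
  point load 88.8 at a = 3.75: Pa²(3L − a)/(6EI) = 2341/EI
  clockwise couple 38 at a = 4: M₀a(2L − a)/(2EI) = 456/EI
  δ_0 = 2797/EI
Flexibility coefficient — unit upward force at E: δ_{EE} = L³/(3EI) = 41.67/EI.
The prop prevents deflection at E: R_E = δ_0/δ_{EE} = 2797/41.67 = 67.14 kN.

R_E = 67.14 kN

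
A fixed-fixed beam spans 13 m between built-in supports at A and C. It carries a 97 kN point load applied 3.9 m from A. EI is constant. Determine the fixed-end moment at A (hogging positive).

M_A = 185.4 kN·m

Take the two fixed-end moments M_A, M_C as redundants; the released structure is the simple span AC.
Simple-span end rotations at A and C under the given loads:
  at A: point load 97 at a = 3.9: Pab(L + b)/(6LEI) = 975.4/EI
  at C: point load 97 at a = 3.9: Pab(L + a)/(6LEI) = 745.9/EI
  θ_A0 = 975.4/EI,  θ_C0 = 745.9/EI
Flexibility coefficients: a unit moment at one end gives L/(3EI) there and L/(6EI) at the far end, so f₁₁ = f₂₂ = 4.333/EI and f₁₂ = f₂₁ = 2.167/EI.
Compatibility — zero rotation at each built-in end:
  4.333 M_A + 2.167 M_C = 975.4
  2.167 M_A + 4.333 M_C = 745.9
Solving the pair gives M_A = 185.4 kN·m and M_C = 79.44 kN·m (hogging).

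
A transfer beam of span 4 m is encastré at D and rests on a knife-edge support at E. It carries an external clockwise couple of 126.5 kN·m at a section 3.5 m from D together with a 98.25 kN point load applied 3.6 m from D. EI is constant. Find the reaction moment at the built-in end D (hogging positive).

M_D = -40.83 kN·m

Choose R_E as the redundant. The primary structure is the cantilever fixed at D.
Deflection at E on the released cantilever, summing each load's contribution:
  clockwise couple 126.5 at a = 3.5: M₀a(2L − a)/(2EI) = 996.2/EI
  point load 98.25 at a = 3.6: Pa²(3L − a)/(6EI) = 1783/EI
  δ_0 = 2779/EI
Flexibility coefficient — unit upward force at E: δ_{EE} = L³/(3EI) = 21.33/EI.
Compatibility at E: δ_0 − R_E·δ_{EE} = 0, so R_E = 2779/21.33 = 130.3 kN.
Moment equilibrium about D: M_D = Σ(load moments about D) − R_E·L = 480.2 − 130.3×4 = -40.83 kN·m.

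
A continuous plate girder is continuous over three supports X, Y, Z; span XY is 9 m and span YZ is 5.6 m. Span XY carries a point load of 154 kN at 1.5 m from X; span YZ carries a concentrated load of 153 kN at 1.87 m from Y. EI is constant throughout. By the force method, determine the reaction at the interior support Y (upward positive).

R_Y = 165.3 kN

Insert a hinge at Y; M_Y is the redundant, and each span becomes simply supported.
Rotations at Y on the released spans (each span's end-slope, ×1/EI):
  span XY: point load 154 at a = 1.5: Pab(L + a)/(6LEI) = 336.9/EI
  span YZ: point load 153 at a = 1.87: Pab(L + b)/(6LEI) = 296.3/EI
  relative rotation θ_0 = (336.9 + 296.3)/EI = 633.2/EI
A unit hogging moment at Y produces rotation L₁/(3EI) + L₂/(3EI) = 4.867/EI.
Compatibility: M_Y·(L₁+L₂)/(3EI) = θ_0, giving M_Y = 130.1 kN·m (hogging).
Span XY, ΣM about X with M_Y applied at Y: R_Y^{XY}·9 = 231 + 130.1, so R_Y^{XY} = 40.12 kN and R_X = 154 − 40.12 = 113.9 kN.
Span YZ, ΣM about Z: R_Y^{YZ}·5.6 = 570.7 + 130.1, so R_Y^{YZ} = 125.1 kN and R_Z = 153 − 125.1 = 27.86 kN.
R_Y = 40.12 + 125.1 = 165.3 kN.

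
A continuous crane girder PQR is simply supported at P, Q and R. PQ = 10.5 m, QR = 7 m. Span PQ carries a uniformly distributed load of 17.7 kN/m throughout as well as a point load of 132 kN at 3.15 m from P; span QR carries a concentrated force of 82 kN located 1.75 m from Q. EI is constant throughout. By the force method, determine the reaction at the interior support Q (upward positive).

Release continuity at Q by inserting a hinge; the redundant is the internal moment M_Q. The primary structure is two simply-supported spans PQ and QR.
Rotations at Q on the released spans (each span's end-slope, ×1/EI):
  span PQ: UDL 17.7: wL³/(24EI) = 853.7/EI
  span PQ: point load 132 at a = 3.15: Pab(L + a)/(6LEI) = 662.2/EI
  span QR: point load 82 at a = 1.75: Pab(L + b)/(6LEI) = 219.7/EI
  relative rotation θ_0 = (1516 + 219.7)/EI = 1736/EI
A unit hogging moment at Q produces rotation L₁/(3EI) + L₂/(3EI) = 5.833/EI.
Compatibility: M_Q·(L₁+L₂)/(3EI) = θ_0, giving M_Q = 297.5 kN·m (hogging).
Span PQ, ΣM about P with M_Q applied at Q: R_Q^{PQ}·10.5 = 1392 + 297.5, so R_Q^{PQ} = 160.9 kN and R_P = 317.9 − 160.9 = 157 kN.
Span QR, ΣM about R: R_Q^{QR}·7 = 430.5 + 297.5, so R_Q^{QR} = 104 kN and R_R = 82 − 104 = -22.01 kN.
R_Q = 160.9 + 104 = 264.9 kN.

R_Q = 264.9 kN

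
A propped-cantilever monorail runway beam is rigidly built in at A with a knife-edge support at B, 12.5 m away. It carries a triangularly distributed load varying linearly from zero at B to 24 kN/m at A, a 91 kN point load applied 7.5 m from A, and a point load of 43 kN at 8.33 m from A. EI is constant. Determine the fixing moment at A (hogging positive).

M_A = 520.8 kN·m

Release the roller at B. Primary structure: cantilever fixed at A.
Downward deflection at the released point B due to the loads:
  triangular load, peak 24 at the fixed end: w₀L⁴/(30EI) = 19531/EI
  point load 91 at a = 7.5: Pa²(3L − a)/(6EI) = 25594/EI
  point load 43 at a = 8.33: Pa²(3L − a)/(6EI) = 14506/EI
  δ_0 = 59631/EI
Tip deflection under a unit load at B: L³/(3EI) = 651/EI.
Compatibility at B: δ_0 − R_B·δ_{BB} = 0, so R_B = 59631/651 = 91.59 kN.
Moment equilibrium about A: M_A = Σ(load moments about A) − R_B·L = 1666 − 91.59×12.5 = 520.8 kN·m.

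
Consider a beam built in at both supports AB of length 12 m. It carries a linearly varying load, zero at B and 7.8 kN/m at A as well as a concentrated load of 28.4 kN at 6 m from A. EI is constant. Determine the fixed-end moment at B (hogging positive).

M_B = 80.04 kN·m

Take the two fixed-end moments M_A, M_B as redundants; the released structure is the simple span AB.
On the primary (simply-supported) span, the end slopes from the loading are:
  at A: triangular load, peak 7.8: w₀L³/(45EI) = 299.5/EI
  at B: triangular load, peak 7.8: 7w₀L³/(360EI) = 262.1/EI
  at A: point load 28.4 at a = 6: Pab(L + b)/(6LEI) = 255.6/EI
  at B: point load 28.4 at a = 6: Pab(L + a)/(6LEI) = 255.6/EI
  θ_A0 = 555.1/EI,  θ_B0 = 517.7/EI
Flexibility coefficients: a unit moment at one end gives L/(3EI) there and L/(6EI) at the far end, so f₁₁ = f₂₂ = 4/EI and f₁₂ = f₂₁ = 2/EI.
Compatibility — zero rotation at each built-in end:
  4 M_A + 2 M_B = 555.1
  2 M_A + 4 M_B = 517.7
Solving the pair gives M_A = 98.76 kN·m and M_B = 80.04 kN·m (hogging).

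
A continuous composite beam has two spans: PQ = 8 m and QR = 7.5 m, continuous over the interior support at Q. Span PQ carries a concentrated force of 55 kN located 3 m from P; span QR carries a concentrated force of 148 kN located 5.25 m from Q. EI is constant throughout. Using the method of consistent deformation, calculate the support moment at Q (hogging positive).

M_Q = 109.9 kN·m

Take M_Q as the redundant. Released structure: two simple spans PQ and QR with a hinge at Q.
End slopes at the hinge Q, treating each span as simply supported:
  span PQ: point load 55 at a = 3: Pab(L + a)/(6LEI) = 189.1/EI
  span QR: point load 148 at a = 5.25: Pab(L + b)/(6LEI) = 378.8/EI
  relative rotation θ_0 = (189.1 + 378.8)/EI = 567.9/EI
A unit hogging moment at Q produces rotation L₁/(3EI) + L₂/(3EI) = 5.167/EI.
Slope continuity at Q: θ_0 = M_Q·5.167/EI, so M_Q = 567.9/5.167 = 109.9 kN·m (hogging).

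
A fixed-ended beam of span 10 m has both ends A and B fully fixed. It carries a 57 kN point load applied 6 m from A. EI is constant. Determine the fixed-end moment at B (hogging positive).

M_B = 82.08 kN·m

Take the two fixed-end moments M_A, M_B as redundants; the released structure is the simple span AB.
Simple-span end rotations at A and B under the given loads:
  at A: point load 57 at a = 6: Pab(L + b)/(6LEI) = 319.2/EI
  at B: point load 57 at a = 6: Pab(L + a)/(6LEI) = 364.8/EI
  θ_A0 = 319.2/EI,  θ_B0 = 364.8/EI
Flexibility coefficients: a unit moment at one end gives L/(3EI) there and L/(6EI) at the far end, so f₁₁ = f₂₂ = 3.333/EI and f₁₂ = f₂₁ = 1.667/EI.
Compatibility — zero rotation at each built-in end:
  3.333 M_A + 1.667 M_B = 319.2
  1.667 M_A + 3.333 M_B = 364.8
Solving the pair gives M_A = 54.72 kN·m and M_B = 82.08 kN·m (hogging).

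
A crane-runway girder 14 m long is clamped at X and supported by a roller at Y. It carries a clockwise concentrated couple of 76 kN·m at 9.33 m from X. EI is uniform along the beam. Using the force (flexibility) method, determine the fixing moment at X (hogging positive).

Take the reaction at Y as the redundant and release it; the primary structure is a cantilever fixed at X.
Deflection at Y on the released cantilever, summing each load's contribution:
  clockwise couple 76 at a = 9.33: M₀a(2L − a)/(2EI) = 6619/EI
Flexibility coefficient — unit upward force at Y: δ_{YY} = L³/(3EI) = 914.7/EI.
Compatibility at Y: δ_0 − R_Y·δ_{YY} = 0, so R_Y = 6619/914.7 = 7.237 kN.
Moment equilibrium about X: M_X = Σ(load moments about X) − R_Y·L = 76 − 7.237×14 = -25.32 kN·m.

M_X = -25.32 kN·m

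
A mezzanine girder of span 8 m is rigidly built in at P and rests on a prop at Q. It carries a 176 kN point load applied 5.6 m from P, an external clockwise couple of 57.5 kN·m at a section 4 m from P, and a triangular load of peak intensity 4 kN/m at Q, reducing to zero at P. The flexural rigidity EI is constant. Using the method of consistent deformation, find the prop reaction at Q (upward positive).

R_Q = 116.1 kN

Choose R_Q as the redundant. The primary structure is the cantilever fixed at P.
Downward deflection at the released point Q due to the loads:
  point load 176 at a = 5.6: Pa²(3L − a)/(6EI) = 16926/EI
  clockwise couple 57.5 at a = 4: M₀a(2L − a)/(2EI) = 1380/EI
  triangular load, peak 4 at the free end: 11w₀L⁴/(120EI) = 1502/EI
  δ_0 = 19808/EI
Tip deflection under a unit load at Q: L³/(3EI) = 170.7/EI.
Compatibility at Q: δ_0 − R_Q·δ_{QQ} = 0, so R_Q = 19808/170.7 = 116.1 kN.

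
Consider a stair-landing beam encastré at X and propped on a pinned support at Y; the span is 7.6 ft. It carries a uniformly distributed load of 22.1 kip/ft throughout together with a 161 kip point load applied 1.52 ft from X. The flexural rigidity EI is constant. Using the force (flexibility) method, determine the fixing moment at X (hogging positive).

Remove the prop at Y; the released (primary) structure is a cantilever built in at X.
Downward deflection at the released point Y due to the loads:
  UDL 22.1: wL⁴/(8EI) = 9216/EI
  point load 161 at a = 1.52: Pa²(3L − a)/(6EI) = 1319/EI
  δ_0 = 10536/EI
Flexibility coefficient — unit upward force at Y: δ_{YY} = L³/(3EI) = 146.3/EI.
Compatibility at Y: δ_0 − R_Y·δ_{YY} = 0, so R_Y = 10536/146.3 = 72 kip.
Moment equilibrium about X: M_X = Σ(load moments about X) − R_Y·L = 883 − 72×7.6 = 335.8 kip·ft.

M_X = 335.8 kip·ft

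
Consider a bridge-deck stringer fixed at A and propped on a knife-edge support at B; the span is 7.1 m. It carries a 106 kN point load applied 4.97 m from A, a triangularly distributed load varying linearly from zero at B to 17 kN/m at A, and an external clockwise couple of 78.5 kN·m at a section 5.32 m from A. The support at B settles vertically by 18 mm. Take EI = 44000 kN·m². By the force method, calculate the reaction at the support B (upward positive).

R_B = 80.7 kN

Take the reaction at B as the redundant and release it; the primary structure is a cantilever fixed at A.
Primary-structure tip deflection at B by superposition:
  point load 106 at a = 4.97: Pa²(3L − a)/(6EI) = 7126/EI
  triangular load, peak 17 at the fixed end: w₀L⁴/(30EI) = 1440/EI
  clockwise couple 78.5 at a = 5.32: M₀a(2L − a)/(2EI) = 1854/EI
  δ_0 = 10420/EI
Tip deflection under a unit load at B: L³/(3EI) = 119.3/EI.
With EI = 44000 kN·m²: δ_0 = 0.23683 m and δ_{BB} = 0.002711 m/kN.
Compatibility — the beam at B must follow the support down by 0.018 m: δ_0 − R_B·δ_{BB} = 0.018, so R_B = (0.23683 − 0.018)/0.002711 = 80.7 kN.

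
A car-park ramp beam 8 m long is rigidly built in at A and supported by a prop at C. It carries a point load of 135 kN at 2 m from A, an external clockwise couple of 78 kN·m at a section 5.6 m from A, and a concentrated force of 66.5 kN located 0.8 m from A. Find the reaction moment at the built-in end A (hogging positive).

M_A = 194.2 kN·m

Choose R_C as the redundant. The primary structure is the cantilever fixed at A.
Deflection at C on the released cantilever, summing each load's contribution:
  point load 135 at a = 2: Pa²(3L − a)/(6EI) = 1980/EI
  clockwise couple 78 at a = 5.6: M₀a(2L − a)/(2EI) = 2271/EI
  point load 66.5 at a = 0.8: Pa²(3L − a)/(6EI) = 164.6/EI
  δ_0 = 4416/EI
Tip deflection under a unit load at C: L³/(3EI) = 170.7/EI.
Compatibility at C: δ_0 − R_C·δ_{CC} = 0, so R_C = 4416/170.7 = 25.87 kN.
Moment equilibrium about A: M_A = Σ(load moments about A) − R_C·L = 401.2 − 25.87×8 = 194.2 kN·m.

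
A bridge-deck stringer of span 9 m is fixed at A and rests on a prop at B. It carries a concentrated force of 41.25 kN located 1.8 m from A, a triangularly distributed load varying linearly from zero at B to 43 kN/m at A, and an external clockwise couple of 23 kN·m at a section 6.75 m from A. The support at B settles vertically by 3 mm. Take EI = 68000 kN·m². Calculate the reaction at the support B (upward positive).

Release the roller at B. Primary structure: cantilever fixed at A.
Downward deflection at the released point B due to the loads:
  point load 41.25 at a = 1.8: Pa²(3L − a)/(6EI) = 561.3/EI
  triangular load, peak 43 at the fixed end: w₀L⁴/(30EI) = 9404/EI
  clockwise couple 23 at a = 6.75: M₀a(2L − a)/(2EI) = 873.3/EI
  δ_0 = 10839/EI
Flexibility coefficient — unit upward force at B: δ_{BB} = L³/(3EI) = 243/EI.
With EI = 68000 kN·m²: δ_0 = 0.15939 m and δ_{BB} = 0.003574 m/kN.
Compatibility — the beam at B must follow the support down by 0.003 m: δ_0 − R_B·δ_{BB} = 0.003, so R_B = (0.15939 − 0.003)/0.003574 = 43.76 kN.

R_B = 43.76 kN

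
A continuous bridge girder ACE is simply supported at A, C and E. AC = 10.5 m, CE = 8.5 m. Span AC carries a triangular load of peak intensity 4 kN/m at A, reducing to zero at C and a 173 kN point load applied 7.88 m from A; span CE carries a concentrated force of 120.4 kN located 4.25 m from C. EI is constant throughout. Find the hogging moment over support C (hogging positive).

Insert a hinge at C; M_C is the redundant, and each span becomes simply supported.
Discontinuity in slope at C on the released structure — sum the simple-span end rotations:
  span AC: triangular load, peak 4: 7w₀L³/(360EI) = 90.04/EI
  span AC: point load 173 at a = 7.88: Pab(L + a)/(6LEI) = 1042/EI
  span CE: point load 120.4 at a = 4.25: Pab(L + b)/(6LEI) = 543.7/EI
  relative rotation θ_0 = (1132 + 543.7)/EI = 1676/EI
A unit hogging moment at C produces rotation L₁/(3EI) + L₂/(3EI) = 6.333/EI.
Slope continuity at C: θ_0 = M_C·6.333/EI, so M_C = 1676/6.333 = 264.6 kN·m (hogging).

M_C = 264.6 kN·m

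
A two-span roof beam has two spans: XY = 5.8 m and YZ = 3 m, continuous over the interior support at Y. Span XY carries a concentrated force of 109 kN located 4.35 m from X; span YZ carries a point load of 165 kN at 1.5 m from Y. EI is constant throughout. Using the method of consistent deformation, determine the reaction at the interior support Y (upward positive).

R_Y = 214.8 kN

Insert a hinge at Y; M_Y is the redundant, and each span becomes simply supported.
Discontinuity in slope at Y on the released structure — sum the simple-span end rotations:
  span XY: point load 109 at a = 4.35: Pab(L + a)/(6LEI) = 200.5/EI
  span YZ: point load 165 at a = 1.5: Pab(L + b)/(6LEI) = 92.81/EI
  relative rotation θ_0 = (200.5 + 92.81)/EI = 293.3/EI
A unit hogging moment at Y produces rotation L₁/(3EI) + L₂/(3EI) = 2.933/EI.
Slope continuity at Y: θ_0 = M_Y·2.933/EI, so M_Y = 293.3/2.933 = 100 kN·m (hogging).
Span XY, ΣM about X with M_Y applied at Y: R_Y^{XY}·5.8 = 474.1 + 100, so R_Y^{XY} = 98.99 kN and R_X = 109 − 98.99 = 10.01 kN.
Span YZ, ΣM about Z: R_Y^{YZ}·3 = 247.5 + 100, so R_Y^{YZ} = 115.8 kN and R_Z = 165 − 115.8 = 49.17 kN.
R_Y = 98.99 + 115.8 = 214.8 kN.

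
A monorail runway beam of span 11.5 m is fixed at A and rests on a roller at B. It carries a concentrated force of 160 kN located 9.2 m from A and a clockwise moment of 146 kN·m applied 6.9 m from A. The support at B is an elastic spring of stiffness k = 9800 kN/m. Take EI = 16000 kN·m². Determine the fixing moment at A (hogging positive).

M_A = 143.4 kN·m

Release the roller at B. Primary structure: cantilever fixed at A.
Primary-structure tip deflection at B by superposition:
  point load 160 at a = 9.2: Pa²(3L − a)/(6EI) = 57104/EI
  clockwise couple 146 at a = 6.9: M₀a(2L − a)/(2EI) = 8110/EI
  δ_0 = 65213/EI
Tip deflection under a unit load at B: L³/(3EI) = 507/EI.
With EI = 16000 kN·m²: δ_0 = 4.0758 m and δ_{BB} = 0.031685 m/kN.
Compatibility — the spring shortens by R_B/k under the reaction it provides: δ_0 − R_B·δ_{BB} = R_B/k. With 1/k = 0.000102 m/kN, R_B = δ_0 / (δ_{BB} + 1/k) = 4.0758 / (0.031685 + 0.000102) = 128.2 kN.
Moment equilibrium about A: M_A = Σ(load moments about A) − R_B·L = 1618 − 128.2×11.5 = 143.4 kN·m.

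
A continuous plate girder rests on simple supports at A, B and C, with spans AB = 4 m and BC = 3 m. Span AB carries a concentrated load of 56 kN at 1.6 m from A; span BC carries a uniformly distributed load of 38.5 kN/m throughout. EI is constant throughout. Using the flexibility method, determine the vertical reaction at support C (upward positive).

R_C = 44.39 kN

Release continuity at B by inserting a hinge; the redundant is the internal moment M_B. The primary structure is two simply-supported spans AB and BC.
Discontinuity in slope at B on the released structure — sum the simple-span end rotations:
  span AB: point load 56 at a = 1.6: Pab(L + a)/(6LEI) = 50.18/EI
  span BC: UDL 38.5: wL³/(24EI) = 43.31/EI
  relative rotation θ_0 = (50.18 + 43.31)/EI = 93.49/EI
A unit hogging moment at B produces rotation L₁/(3EI) + L₂/(3EI) = 2.333/EI.
Slope continuity at B: θ_0 = M_B·2.333/EI, so M_B = 93.49/2.333 = 40.07 kN·m (hogging).
Span BC, ΣM about C: R_B^{BC}·3 = 173.2 + 40.07, so R_B^{BC} = 71.11 kN and R_C = 115.5 − 71.11 = 44.39 kN.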